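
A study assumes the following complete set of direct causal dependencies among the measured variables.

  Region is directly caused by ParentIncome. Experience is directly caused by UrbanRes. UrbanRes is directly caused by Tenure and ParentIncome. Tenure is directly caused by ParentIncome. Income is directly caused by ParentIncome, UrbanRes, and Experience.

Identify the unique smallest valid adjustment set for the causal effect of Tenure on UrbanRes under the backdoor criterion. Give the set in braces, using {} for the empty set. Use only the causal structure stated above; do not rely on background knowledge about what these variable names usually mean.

Variables eligible for adjustment (non-descendants of Tenure, excluding Tenure and UrbanRes): {ParentIncome, Region}.
Backdoor paths from Tenure to UrbanRes:
  P1: Tenure <- ParentIncome -> UrbanRes
  P2: Tenure <- ParentIncome -> Income <- UrbanRes
  P3: Tenure <- ParentIncome -> Income <- Experience <- UrbanRes
The empty set is not sufficient: P1 (Tenure <- ParentIncome -> UrbanRes) has no collider blocking it and no conditioned non-collider, so it is open.
Try {ParentIncome}:
  P1: blocked at fork node ParentIncome ∈ conditioning set.
  P2: blocked at fork node ParentIncome ∈ conditioning set.
  P3: blocked at fork node ParentIncome ∈ conditioning set.
{ParentIncome} contains no descendant of Tenure and blocks every backdoor path.
No other singleton works — e.g. {Region} leaves P1 open — so {ParentIncome} is the unique smallest valid adjustment set.

{ParentIncome}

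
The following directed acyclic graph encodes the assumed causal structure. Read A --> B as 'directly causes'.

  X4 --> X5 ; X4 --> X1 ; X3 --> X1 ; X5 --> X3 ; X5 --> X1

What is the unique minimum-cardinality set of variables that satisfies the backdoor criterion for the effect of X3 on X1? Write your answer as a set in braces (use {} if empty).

Variables eligible for adjustment (non-descendants of X3, excluding X3 and X1): {X4, X5}.
Backdoor paths from X3 to X1:
  P1: X3 <- X5 <- X4 -> X1
  P2: X3 <- X5 -> X1
The empty set is not sufficient: P1 (X3 <- X5 <- X4 -> X1) has no collider blocking it and no conditioned non-collider, so it is open.
Try {X5}:
  P1: blocked at chain node X5 ∈ conditioning set.
  P2: blocked at fork node X5 ∈ conditioning set.
{X5} contains no descendant of X3 and blocks every backdoor path.
No other singleton works — e.g. {X4} leaves P2 open — so {X5} is the unique smallest valid adjustment set.

{X5}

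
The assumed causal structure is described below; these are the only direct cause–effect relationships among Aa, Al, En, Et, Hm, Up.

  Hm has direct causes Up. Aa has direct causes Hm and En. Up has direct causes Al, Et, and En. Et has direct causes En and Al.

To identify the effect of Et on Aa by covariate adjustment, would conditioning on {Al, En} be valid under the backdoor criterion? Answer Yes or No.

Backdoor paths from Et to Aa (paths whose first edge points into Et):
  P1: Et <- En -> Up -> Hm -> Aa
  P2: Et <- En -> Aa
  P3: Et <- Al -> Up <- En -> Aa
  P4: Et <- Al -> Up -> Hm -> Aa
Condition 1 (no descendant of Et in the set): holds — descendants of Et are {Aa, Hm, Up}; none are in {Al, En}.
Condition 2 (every backdoor path blocked by {Al, En}):
  P1: blocked at fork node En ∈ conditioning set.
  P2: blocked at fork node En ∈ conditioning set.
  P3: blocked at fork node Al ∈ conditioning set.
  P4: blocked at fork node Al ∈ conditioning set.
{Al, En} satisfies the backdoor criterion.

Yes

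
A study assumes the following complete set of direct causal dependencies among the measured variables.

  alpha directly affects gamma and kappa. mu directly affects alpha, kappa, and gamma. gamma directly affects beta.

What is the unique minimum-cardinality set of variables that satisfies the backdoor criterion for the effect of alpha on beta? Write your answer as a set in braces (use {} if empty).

Variables eligible for adjustment (non-descendants of alpha, excluding alpha and beta): {mu}.
Backdoor paths from alpha to beta:
  P1: alpha <- mu -> gamma -> beta
The empty set is not sufficient: P1 (alpha <- mu -> gamma -> beta) has no collider blocking it and no conditioned non-collider, so it is open.
Try {mu}:
  P1: blocked at fork node mu ∈ conditioning set.
{mu} contains no descendant of alpha and blocks every backdoor path.
{mu} is the unique smallest valid adjustment set.

{mu}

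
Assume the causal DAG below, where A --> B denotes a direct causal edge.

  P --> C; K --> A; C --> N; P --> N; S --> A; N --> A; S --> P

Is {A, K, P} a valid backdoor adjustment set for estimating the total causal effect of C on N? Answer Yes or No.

Backdoor paths from C to N (paths whose first edge points into C):
  P1: C <- P <- S -> A <- N
  P2: C <- P -> N
Condition 1 (no descendant of C in the set): FAILS — A is a descendant of C.
Condition 2 (every backdoor path blocked by {A, K, P}):
  P1: blocked at chain node P ∈ conditioning set.
  P2: blocked at fork node P ∈ conditioning set.
{A, K, P} does not satisfy the backdoor criterion.

No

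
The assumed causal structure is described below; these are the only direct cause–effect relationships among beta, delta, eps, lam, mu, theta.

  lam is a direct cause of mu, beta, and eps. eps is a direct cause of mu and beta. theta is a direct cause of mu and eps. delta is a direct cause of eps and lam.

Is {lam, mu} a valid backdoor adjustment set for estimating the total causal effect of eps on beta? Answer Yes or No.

Backdoor paths from eps to beta (paths whose first edge points into eps):
  P1: eps <- theta -> mu <- lam -> beta
  P2: eps <- delta -> lam -> beta
  P3: eps <- lam -> beta
Condition 1 (no descendant of eps in the set): FAILS — mu is a descendant of eps.
Condition 2 (every backdoor path blocked by {lam, mu}):
  P1: blocked at fork node lam ∈ conditioning set.
  P2: blocked at chain node lam ∈ conditioning set.
  P3: blocked at fork node lam ∈ conditioning set.
{lam, mu} does not satisfy the backdoor criterion.

No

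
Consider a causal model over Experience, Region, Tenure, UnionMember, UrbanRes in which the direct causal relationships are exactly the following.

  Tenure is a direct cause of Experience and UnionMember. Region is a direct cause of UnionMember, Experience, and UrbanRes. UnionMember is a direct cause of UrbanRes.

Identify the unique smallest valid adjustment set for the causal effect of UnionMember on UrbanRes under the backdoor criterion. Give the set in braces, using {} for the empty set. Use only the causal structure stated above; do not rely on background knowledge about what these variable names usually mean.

Variables eligible for adjustment (non-descendants of UnionMember, excluding UnionMember and UrbanRes): {Experience, Region, Tenure}.
Backdoor paths from UnionMember to UrbanRes:
  P1: UnionMember <- Region -> UrbanRes
  P2: UnionMember <- Tenure -> Experience <- Region -> UrbanRes
The empty set is not sufficient: P1 (UnionMember <- Region -> UrbanRes) has no collider blocking it and no conditioned non-collider, so it is open.
Try {Region}:
  P1: blocked at fork node Region ∈ conditioning set.
  P2: blocked at collider Experience (neither it nor any descendant is in the conditioning set).
{Region} contains no descendant of UnionMember and blocks every backdoor path.
No other singleton works — e.g. {Tenure} leaves P1 open — so {Region} is the unique smallest valid adjustment set.

{Region}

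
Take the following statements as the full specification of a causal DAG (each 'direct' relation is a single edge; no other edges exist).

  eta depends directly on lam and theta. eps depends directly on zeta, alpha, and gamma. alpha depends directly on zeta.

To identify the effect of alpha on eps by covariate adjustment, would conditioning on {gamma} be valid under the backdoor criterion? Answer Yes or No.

No

Backdoor paths from alpha to eps (paths whose first edge points into alpha):
  P1: alpha <- zeta -> eps
Condition 1 (no descendant of alpha in the set): holds — descendants of alpha are {eps}; none are in {gamma}.
Condition 2 (every backdoor path blocked by {gamma}):
  P1: open — no interior node is in the conditioning set.
{gamma} does not satisfy the backdoor criterion.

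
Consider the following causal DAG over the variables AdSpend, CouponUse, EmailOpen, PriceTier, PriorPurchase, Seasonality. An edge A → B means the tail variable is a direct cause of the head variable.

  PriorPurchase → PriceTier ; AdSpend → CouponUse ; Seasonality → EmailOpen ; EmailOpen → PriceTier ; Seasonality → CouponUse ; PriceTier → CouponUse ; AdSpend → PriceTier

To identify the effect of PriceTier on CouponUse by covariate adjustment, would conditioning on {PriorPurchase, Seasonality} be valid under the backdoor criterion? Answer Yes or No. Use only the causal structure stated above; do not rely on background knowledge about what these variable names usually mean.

Backdoor paths from PriceTier to CouponUse (paths whose first edge points into PriceTier):
  P1: PriceTier <- AdSpend -> CouponUse
  P2: PriceTier <- EmailOpen <- Seasonality -> CouponUse
Condition 1 (no descendant of PriceTier in the set): holds — descendants of PriceTier are {CouponUse}; none are in {PriorPurchase, Seasonality}.
Condition 2 (every backdoor path blocked by {PriorPurchase, Seasonality}):
  P1: open — no interior node is in the conditioning set.
  P2: blocked at fork node Seasonality ∈ conditioning set.
{PriorPurchase, Seasonality} does not satisfy the backdoor criterion.

No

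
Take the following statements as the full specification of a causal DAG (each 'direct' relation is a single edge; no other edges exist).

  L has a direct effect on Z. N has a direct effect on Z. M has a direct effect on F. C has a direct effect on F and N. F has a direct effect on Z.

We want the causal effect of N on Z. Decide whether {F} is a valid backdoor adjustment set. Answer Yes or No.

Backdoor paths from N to Z (paths whose first edge points into N):
  P1: N <- C -> F -> Z
Condition 1 (no descendant of N in the set): holds — descendants of N are {Z}; none are in {F}.
Condition 2 (every backdoor path blocked by {F}):
  P1: blocked at chain node F ∈ conditioning set.
{F} satisfies the backdoor criterion.

Yes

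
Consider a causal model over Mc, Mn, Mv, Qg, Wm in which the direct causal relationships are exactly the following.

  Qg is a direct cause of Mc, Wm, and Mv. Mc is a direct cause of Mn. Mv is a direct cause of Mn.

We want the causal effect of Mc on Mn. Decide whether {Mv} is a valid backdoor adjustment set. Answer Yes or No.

Yes

Backdoor paths from Mc to Mn (paths whose first edge points into Mc):
  P1: Mc <- Qg -> Mv -> Mn
Condition 1 (no descendant of Mc in the set): holds — descendants of Mc are {Mn}; none are in {Mv}.
Condition 2 (every backdoor path blocked by {Mv}):
  P1: blocked at chain node Mv ∈ conditioning set.
{Mv} satisfies the backdoor criterion.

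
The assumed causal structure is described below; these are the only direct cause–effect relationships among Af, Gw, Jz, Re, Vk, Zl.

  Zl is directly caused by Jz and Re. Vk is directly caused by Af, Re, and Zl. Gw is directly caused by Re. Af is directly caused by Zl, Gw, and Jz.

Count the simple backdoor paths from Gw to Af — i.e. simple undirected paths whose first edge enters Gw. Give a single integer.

6

A backdoor path from Gw to Af is any simple undirected path whose first edge points into Gw (i.e. leaves Gw via a parent).
Parents of Gw: {Re}.
Enumerating:
  P1: Gw <- Re -> Zl <- Jz -> Af
  P2: Gw <- Re -> Zl -> Af
  P3: Gw <- Re -> Zl -> Vk <- Af
  P4: Gw <- Re -> Vk <- Zl <- Jz -> Af
  P5: Gw <- Re -> Vk <- Zl -> Af
  P6: Gw <- Re -> Vk <- Af
That exhausts the simple backdoor paths. Count: 6.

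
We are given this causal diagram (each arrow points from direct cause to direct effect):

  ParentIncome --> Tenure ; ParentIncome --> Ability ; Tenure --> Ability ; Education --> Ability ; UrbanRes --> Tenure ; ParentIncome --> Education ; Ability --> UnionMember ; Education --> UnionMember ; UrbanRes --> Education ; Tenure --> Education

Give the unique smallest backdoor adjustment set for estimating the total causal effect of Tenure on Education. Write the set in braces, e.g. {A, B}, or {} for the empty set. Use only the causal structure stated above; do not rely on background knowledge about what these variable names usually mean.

{ParentIncome, UrbanRes}

Variables eligible for adjustment (non-descendants of Tenure, excluding Tenure and Education): {ParentIncome, UrbanRes}.
Backdoor paths from Tenure to Education:
  P1: Tenure <- ParentIncome -> Education
  P2: Tenure <- ParentIncome -> Ability <- Education
  P3: Tenure <- ParentIncome -> Ability -> UnionMember <- Education
  P4: Tenure <- UrbanRes -> Education
The empty set is not sufficient: P1 (Tenure <- ParentIncome -> Education) has no collider blocking it and no conditioned non-collider, so it is open.
Try {ParentIncome, UrbanRes}:
  P1: blocked at fork node ParentIncome ∈ conditioning set.
  P2: blocked at fork node ParentIncome ∈ conditioning set.
  P3: blocked at fork node ParentIncome ∈ conditioning set.
  P4: blocked at fork node UrbanRes ∈ conditioning set.
{ParentIncome, UrbanRes} contains no descendant of Tenure and blocks every backdoor path.
Every element of {ParentIncome, UrbanRes} is needed (dropping ParentIncome leaves P1 open; dropping UrbanRes leaves P4 open), so no proper subset is valid.
Among all size-2 subsets of the eligible variables, only {ParentIncome, UrbanRes} blocks every backdoor path, so it is the unique smallest valid adjustment set.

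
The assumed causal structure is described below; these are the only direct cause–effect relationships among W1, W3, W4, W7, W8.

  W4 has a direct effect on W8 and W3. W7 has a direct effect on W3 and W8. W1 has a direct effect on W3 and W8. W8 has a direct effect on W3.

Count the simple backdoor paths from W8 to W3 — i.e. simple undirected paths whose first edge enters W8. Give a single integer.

3

A backdoor path from W8 to W3 is any simple undirected path whose first edge points into W8 (i.e. leaves W8 via a parent).
Parents of W8: {W1, W4, W7}.
Enumerating:
  P1: W8 <- W1 -> W3
  P2: W8 <- W7 -> W3
  P3: W8 <- W4 -> W3
That exhausts the simple backdoor paths. Count: 3.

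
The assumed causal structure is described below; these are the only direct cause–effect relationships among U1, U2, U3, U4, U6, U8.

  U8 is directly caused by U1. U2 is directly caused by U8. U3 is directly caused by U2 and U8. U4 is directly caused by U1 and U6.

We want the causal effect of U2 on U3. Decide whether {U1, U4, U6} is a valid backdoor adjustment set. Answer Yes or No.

Backdoor paths from U2 to U3 (paths whose first edge points into U2):
  P1: U2 <- U8 -> U3
Condition 1 (no descendant of U2 in the set): holds — descendants of U2 are {U3}; none are in {U1, U4, U6}.
Condition 2 (every backdoor path blocked by {U1, U4, U6}):
  P1: open — no interior node is in the conditioning set.
{U1, U4, U6} does not satisfy the backdoor criterion.

No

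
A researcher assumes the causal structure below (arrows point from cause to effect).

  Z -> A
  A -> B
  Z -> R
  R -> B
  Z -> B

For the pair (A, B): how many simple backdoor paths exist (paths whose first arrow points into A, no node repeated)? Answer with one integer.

2

A backdoor path from A to B is any simple undirected path whose first edge points into A (i.e. leaves A via a parent).
Parents of A: {Z}.
Enumerating:
  P1: A <- Z -> R -> B
  P2: A <- Z -> B
That exhausts the simple backdoor paths. Count: 2.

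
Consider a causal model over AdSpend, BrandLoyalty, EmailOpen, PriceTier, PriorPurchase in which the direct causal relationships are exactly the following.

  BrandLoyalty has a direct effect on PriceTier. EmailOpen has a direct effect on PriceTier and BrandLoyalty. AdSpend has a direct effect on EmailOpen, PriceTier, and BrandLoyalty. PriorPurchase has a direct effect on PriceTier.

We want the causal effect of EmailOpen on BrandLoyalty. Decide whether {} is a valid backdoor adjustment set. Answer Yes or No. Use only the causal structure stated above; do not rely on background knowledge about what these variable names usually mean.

No

Backdoor paths from EmailOpen to BrandLoyalty (paths whose first edge points into EmailOpen):
  P1: EmailOpen <- AdSpend -> BrandLoyalty
  P2: EmailOpen <- AdSpend -> PriceTier <- BrandLoyalty
Condition 1 (no descendant of EmailOpen in the set): holds — descendants of EmailOpen are {BrandLoyalty, PriceTier}; none are in {}.
Condition 2 (every backdoor path blocked by {}):
  P1: open — no interior node is in the conditioning set.
  P2: blocked at collider PriceTier (neither it nor any descendant is in the conditioning set).
{} does not satisfy the backdoor criterion.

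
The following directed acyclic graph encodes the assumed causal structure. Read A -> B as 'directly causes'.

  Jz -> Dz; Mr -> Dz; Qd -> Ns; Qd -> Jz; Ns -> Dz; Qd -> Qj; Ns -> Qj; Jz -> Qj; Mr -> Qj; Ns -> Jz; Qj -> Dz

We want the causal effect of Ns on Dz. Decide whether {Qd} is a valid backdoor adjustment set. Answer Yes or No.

Backdoor paths from Ns to Dz (paths whose first edge points into Ns):
  P1: Ns <- Qd -> Jz -> Qj <- Mr -> Dz
  P2: Ns <- Qd -> Jz -> Qj -> Dz
  P3: Ns <- Qd -> Jz -> Dz
  P4: Ns <- Qd -> Qj <- Mr -> Dz
  P5: Ns <- Qd -> Qj <- Jz -> Dz
  P6: Ns <- Qd -> Qj -> Dz
Condition 1 (no descendant of Ns in the set): holds — descendants of Ns are {Dz, Jz, Qj}; none are in {Qd}.
Condition 2 (every backdoor path blocked by {Qd}):
  P1: blocked at fork node Qd ∈ conditioning set.
  P2: blocked at fork node Qd ∈ conditioning set.
  P3: blocked at fork node Qd ∈ conditioning set.
  P4: blocked at fork node Qd ∈ conditioning set.
  P5: blocked at fork node Qd ∈ conditioning set.
  P6: blocked at fork node Qd ∈ conditioning set.
{Qd} satisfies the backdoor criterion.

Yes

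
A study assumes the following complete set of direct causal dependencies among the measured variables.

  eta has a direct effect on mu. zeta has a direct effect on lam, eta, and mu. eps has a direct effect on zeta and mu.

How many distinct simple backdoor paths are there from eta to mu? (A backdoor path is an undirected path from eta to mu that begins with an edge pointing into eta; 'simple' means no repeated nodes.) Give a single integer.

A backdoor path from eta to mu is any simple undirected path whose first edge points into eta (i.e. leaves eta via a parent).
Parents of eta: {zeta}.
Enumerating:
  P1: eta <- zeta <- eps -> mu
  P2: eta <- zeta -> mu
That exhausts the simple backdoor paths. Count: 2.

2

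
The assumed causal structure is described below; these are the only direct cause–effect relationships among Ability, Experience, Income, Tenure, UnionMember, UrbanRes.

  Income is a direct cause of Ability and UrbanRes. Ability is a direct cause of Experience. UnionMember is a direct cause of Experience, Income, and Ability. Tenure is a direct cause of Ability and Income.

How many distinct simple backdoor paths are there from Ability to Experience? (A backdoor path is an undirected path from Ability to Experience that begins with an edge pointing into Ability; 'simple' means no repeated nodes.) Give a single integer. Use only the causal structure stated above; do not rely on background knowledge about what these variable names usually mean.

3

A backdoor path from Ability to Experience is any simple undirected path whose first edge points into Ability (i.e. leaves Ability via a parent).
Parents of Ability: {Income, Tenure, UnionMember}.
Enumerating:
  P1: Ability <- Tenure -> Income <- UnionMember -> Experience
  P2: Ability <- UnionMember -> Experience
  P3: Ability <- Income <- UnionMember -> Experience
That exhausts the simple backdoor paths. Count: 3.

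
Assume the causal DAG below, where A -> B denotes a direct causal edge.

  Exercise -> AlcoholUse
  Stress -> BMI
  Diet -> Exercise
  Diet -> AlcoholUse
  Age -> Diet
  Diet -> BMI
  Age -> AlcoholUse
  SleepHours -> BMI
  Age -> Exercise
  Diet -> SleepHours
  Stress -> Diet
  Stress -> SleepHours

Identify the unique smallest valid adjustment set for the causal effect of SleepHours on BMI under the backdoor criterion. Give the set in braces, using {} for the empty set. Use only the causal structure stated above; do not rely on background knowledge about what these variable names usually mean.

Variables eligible for adjustment (non-descendants of SleepHours, excluding SleepHours and BMI): {Age, AlcoholUse, Diet, Exercise, Stress}.
Backdoor paths from SleepHours to BMI:
  P1: SleepHours <- Stress -> Diet -> BMI
  P2: SleepHours <- Stress -> BMI
  P3: SleepHours <- Diet <- Stress -> BMI
  P4: SleepHours <- Diet -> BMI
The empty set is not sufficient: P1 (SleepHours <- Stress -> Diet -> BMI) has no collider blocking it and no conditioned non-collider, so it is open.
Try {Diet, Stress}:
  P1: blocked at fork node Stress ∈ conditioning set.
  P2: blocked at fork node Stress ∈ conditioning set.
  P3: blocked at chain node Diet ∈ conditioning set.
  P4: blocked at fork node Diet ∈ conditioning set.
{Diet, Stress} contains no descendant of SleepHours and blocks every backdoor path.
Every element of {Diet, Stress} is needed (dropping Diet leaves P4 open; dropping Stress leaves P2 open), so no proper subset is valid.
Among all size-2 subsets of the eligible variables, only {Diet, Stress} blocks every backdoor path, so it is the unique smallest valid adjustment set.

{Diet, Stress}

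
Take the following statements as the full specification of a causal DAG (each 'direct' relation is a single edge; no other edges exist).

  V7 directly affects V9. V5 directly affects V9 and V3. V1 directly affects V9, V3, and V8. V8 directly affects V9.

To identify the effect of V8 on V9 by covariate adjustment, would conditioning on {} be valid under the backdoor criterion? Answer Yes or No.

No

Backdoor paths from V8 to V9 (paths whose first edge points into V8):
  P1: V8 <- V1 -> V3 <- V5 -> V9
  P2: V8 <- V1 -> V9
Condition 1 (no descendant of V8 in the set): holds — descendants of V8 are {V9}; none are in {}.
Condition 2 (every backdoor path blocked by {}):
  P1: blocked at collider V3 (neither it nor any descendant is in the conditioning set).
  P2: open — no interior node is in the conditioning set.
{} does not satisfy the backdoor criterion.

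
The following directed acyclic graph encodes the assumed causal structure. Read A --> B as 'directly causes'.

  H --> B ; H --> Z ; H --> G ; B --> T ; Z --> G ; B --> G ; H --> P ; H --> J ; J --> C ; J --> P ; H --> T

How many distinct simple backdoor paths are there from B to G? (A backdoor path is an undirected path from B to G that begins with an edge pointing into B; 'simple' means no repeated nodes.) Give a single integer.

A backdoor path from B to G is any simple undirected path whose first edge points into B (i.e. leaves B via a parent).
Parents of B: {H}.
Enumerating:
  P1: B <- H -> Z -> G
  P2: B <- H -> G
That exhausts the simple backdoor paths. Count: 2.

2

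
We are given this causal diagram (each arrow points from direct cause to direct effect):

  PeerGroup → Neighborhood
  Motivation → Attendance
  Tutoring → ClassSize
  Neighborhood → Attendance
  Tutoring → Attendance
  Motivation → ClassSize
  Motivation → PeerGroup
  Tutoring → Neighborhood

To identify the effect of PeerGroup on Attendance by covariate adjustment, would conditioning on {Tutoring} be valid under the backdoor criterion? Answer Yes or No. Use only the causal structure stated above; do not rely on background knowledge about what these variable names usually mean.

No

Backdoor paths from PeerGroup to Attendance (paths whose first edge points into PeerGroup):
  P1: PeerGroup <- Motivation -> Attendance
  P2: PeerGroup <- Motivation -> ClassSize <- Tutoring -> Neighborhood -> Attendance
  P3: PeerGroup <- Motivation -> ClassSize <- Tutoring -> Attendance
Condition 1 (no descendant of PeerGroup in the set): holds — descendants of PeerGroup are {Attendance, Neighborhood}; none are in {Tutoring}.
Condition 2 (every backdoor path blocked by {Tutoring}):
  P1: open — no interior node is in the conditioning set.
  P2: blocked at collider ClassSize (neither it nor any descendant is in the conditioning set).
  P3: blocked at collider ClassSize (neither it nor any descendant is in the conditioning set).
{Tutoring} does not satisfy the backdoor criterion.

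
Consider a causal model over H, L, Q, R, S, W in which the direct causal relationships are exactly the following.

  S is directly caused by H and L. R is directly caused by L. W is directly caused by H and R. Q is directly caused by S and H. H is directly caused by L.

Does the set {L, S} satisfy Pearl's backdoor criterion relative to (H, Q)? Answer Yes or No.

Backdoor paths from H to Q (paths whose first edge points into H):
  P1: H <- L -> S -> Q
Condition 1 (no descendant of H in the set): FAILS — S is a descendant of H.
Condition 2 (every backdoor path blocked by {L, S}):
  P1: blocked at fork node L ∈ conditioning set.
{L, S} does not satisfy the backdoor criterion.

No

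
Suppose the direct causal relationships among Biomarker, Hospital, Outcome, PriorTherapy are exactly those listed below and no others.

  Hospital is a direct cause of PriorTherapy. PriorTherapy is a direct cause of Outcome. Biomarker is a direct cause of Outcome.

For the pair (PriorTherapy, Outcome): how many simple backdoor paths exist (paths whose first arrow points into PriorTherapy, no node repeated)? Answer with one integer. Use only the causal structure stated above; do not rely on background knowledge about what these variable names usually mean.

0

A backdoor path from PriorTherapy to Outcome is any simple undirected path whose first edge points into PriorTherapy (i.e. leaves PriorTherapy via a parent).
Parents of PriorTherapy: {Hospital}.
No simple path from any parent of PriorTherapy reaches Outcome without revisiting PriorTherapy, so there are no backdoor paths.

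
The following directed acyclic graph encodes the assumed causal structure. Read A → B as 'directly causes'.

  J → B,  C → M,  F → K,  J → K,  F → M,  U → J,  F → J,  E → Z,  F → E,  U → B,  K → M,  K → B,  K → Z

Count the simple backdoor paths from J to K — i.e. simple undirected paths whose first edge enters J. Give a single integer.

A backdoor path from J to K is any simple undirected path whose first edge points into J (i.e. leaves J via a parent).
Parents of J: {F, U}.
Enumerating:
  P1: J <- F -> E -> Z <- K
  P2: J <- F -> K
  P3: J <- F -> M <- K
  P4: J <- U -> B <- K
That exhausts the simple backdoor paths. Count: 4.

4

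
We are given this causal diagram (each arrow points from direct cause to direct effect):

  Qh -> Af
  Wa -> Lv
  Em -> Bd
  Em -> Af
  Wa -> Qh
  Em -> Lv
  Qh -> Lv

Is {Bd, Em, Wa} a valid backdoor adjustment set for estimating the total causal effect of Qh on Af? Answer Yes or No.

Backdoor paths from Qh to Af (paths whose first edge points into Qh):
  P1: Qh <- Wa -> Lv <- Em -> Af
Condition 1 (no descendant of Qh in the set): holds — descendants of Qh are {Af, Lv}; none are in {Bd, Em, Wa}.
Condition 2 (every backdoor path blocked by {Bd, Em, Wa}):
  P1: blocked at fork node Wa ∈ conditioning set.
{Bd, Em, Wa} satisfies the backdoor criterion.

Yes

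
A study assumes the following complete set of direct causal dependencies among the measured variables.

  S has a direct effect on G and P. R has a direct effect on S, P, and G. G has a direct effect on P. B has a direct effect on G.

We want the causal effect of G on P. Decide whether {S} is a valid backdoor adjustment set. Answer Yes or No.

No

Backdoor paths from G to P (paths whose first edge points into G):
  P1: G <- R -> S -> P
  P2: G <- R -> P
  P3: G <- S <- R -> P
  P4: G <- S -> P
Condition 1 (no descendant of G in the set): holds — descendants of G are {P}; none are in {S}.
Condition 2 (every backdoor path blocked by {S}):
  P1: blocked at chain node S ∈ conditioning set.
  P2: open — no interior node is in the conditioning set.
  P3: blocked at chain node S ∈ conditioning set.
  P4: blocked at fork node S ∈ conditioning set.
{S} does not satisfy the backdoor criterion.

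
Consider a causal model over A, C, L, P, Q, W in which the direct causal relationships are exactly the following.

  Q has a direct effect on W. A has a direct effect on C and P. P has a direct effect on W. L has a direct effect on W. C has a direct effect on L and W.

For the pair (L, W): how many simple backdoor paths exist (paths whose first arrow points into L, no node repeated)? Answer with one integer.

2

A backdoor path from L to W is any simple undirected path whose first edge points into L (i.e. leaves L via a parent).
Parents of L: {C}.
Enumerating:
  P1: L <- C <- A -> P -> W
  P2: L <- C -> W
That exhausts the simple backdoor paths. Count: 2.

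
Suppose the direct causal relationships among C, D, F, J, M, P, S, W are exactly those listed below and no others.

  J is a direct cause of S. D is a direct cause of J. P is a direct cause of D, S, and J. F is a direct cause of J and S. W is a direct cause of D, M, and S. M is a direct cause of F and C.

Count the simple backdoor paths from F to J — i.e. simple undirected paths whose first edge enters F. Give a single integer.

A backdoor path from F to J is any simple undirected path whose first edge points into F (i.e. leaves F via a parent).
Parents of F: {M}.
Enumerating:
  P1: F <- M <- W -> D <- P -> J
  P2: F <- M <- W -> D <- P -> S <- J
  P3: F <- M <- W -> D -> J
  P4: F <- M <- W -> S <- P -> D -> J
  P5: F <- M <- W -> S <- P -> J
  P6: F <- M <- W -> S <- J
That exhausts the simple backdoor paths. Count: 6.

6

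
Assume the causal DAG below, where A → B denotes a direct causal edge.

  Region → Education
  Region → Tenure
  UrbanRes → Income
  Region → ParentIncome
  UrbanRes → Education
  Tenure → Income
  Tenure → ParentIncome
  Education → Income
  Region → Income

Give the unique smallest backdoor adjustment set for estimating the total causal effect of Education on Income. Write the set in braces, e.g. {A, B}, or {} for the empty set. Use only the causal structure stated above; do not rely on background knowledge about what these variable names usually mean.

{Region, UrbanRes}

Variables eligible for adjustment (non-descendants of Education, excluding Education and Income): {ParentIncome, Region, Tenure, UrbanRes}.
Backdoor paths from Education to Income:
  P1: Education <- UrbanRes -> Income
  P2: Education <- Region -> Tenure -> Income
  P3: Education <- Region -> Income
  P4: Education <- Region -> ParentIncome <- Tenure -> Income
The empty set is not sufficient: P1 (Education <- UrbanRes -> Income) has no collider blocking it and no conditioned non-collider, so it is open.
Try {Region, UrbanRes}:
  P1: blocked at fork node UrbanRes ∈ conditioning set.
  P2: blocked at fork node Region ∈ conditioning set.
  P3: blocked at fork node Region ∈ conditioning set.
  P4: blocked at fork node Region ∈ conditioning set.
{Region, UrbanRes} contains no descendant of Education and blocks every backdoor path.
Every element of {Region, UrbanRes} is needed (dropping Region leaves P2 open; dropping UrbanRes leaves P1 open), so no proper subset is valid.
Among all size-2 subsets of the eligible variables, only {Region, UrbanRes} blocks every backdoor path, so it is the unique smallest valid adjustment set.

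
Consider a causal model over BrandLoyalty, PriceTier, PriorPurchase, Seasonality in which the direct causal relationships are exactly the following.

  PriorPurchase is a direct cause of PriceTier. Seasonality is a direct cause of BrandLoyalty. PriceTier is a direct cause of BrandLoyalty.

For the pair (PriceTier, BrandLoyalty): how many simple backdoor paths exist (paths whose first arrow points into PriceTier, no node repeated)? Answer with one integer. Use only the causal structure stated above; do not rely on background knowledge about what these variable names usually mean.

0

A backdoor path from PriceTier to BrandLoyalty is any simple undirected path whose first edge points into PriceTier (i.e. leaves PriceTier via a parent).
Parents of PriceTier: {PriorPurchase}.
No simple path from any parent of PriceTier reaches BrandLoyalty without revisiting PriceTier, so there are no backdoor paths.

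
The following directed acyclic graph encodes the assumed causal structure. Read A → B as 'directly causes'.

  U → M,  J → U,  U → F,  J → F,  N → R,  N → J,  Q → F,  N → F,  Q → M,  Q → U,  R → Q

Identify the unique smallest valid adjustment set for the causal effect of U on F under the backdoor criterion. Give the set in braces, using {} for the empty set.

Variables eligible for adjustment (non-descendants of U, excluding U and F): {J, N, Q, R}.
Backdoor paths from U to F:
  P1: U <- J <- N -> R -> Q -> F
  P2: U <- J <- N -> F
  P3: U <- J -> F
  P4: U <- Q <- R <- N -> J -> F
  P5: U <- Q <- R <- N -> F
  P6: U <- Q -> F
The empty set is not sufficient: P1 (U <- J <- N -> R -> Q -> F) has no collider blocking it and no conditioned non-collider, so it is open.
Try {J, Q}:
  P1: blocked at chain node J ∈ conditioning set.
  P2: blocked at chain node J ∈ conditioning set.
  P3: blocked at fork node J ∈ conditioning set.
  P4: blocked at chain node Q ∈ conditioning set.
  P5: blocked at chain node Q ∈ conditioning set.
  P6: blocked at fork node Q ∈ conditioning set.
{J, Q} contains no descendant of U and blocks every backdoor path.
Every element of {J, Q} is needed (dropping J leaves P2 open; dropping Q leaves P5 open), so no proper subset is valid.
Among all size-2 subsets of the eligible variables, only {J, Q} blocks every backdoor path, so it is the unique smallest valid adjustment set.

{J, Q}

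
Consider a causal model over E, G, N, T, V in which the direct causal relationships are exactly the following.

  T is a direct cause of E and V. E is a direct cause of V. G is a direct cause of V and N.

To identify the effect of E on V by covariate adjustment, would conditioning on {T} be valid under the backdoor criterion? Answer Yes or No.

Backdoor paths from E to V (paths whose first edge points into E):
  P1: E <- T -> V
Condition 1 (no descendant of E in the set): holds — descendants of E are {V}; none are in {T}.
Condition 2 (every backdoor path blocked by {T}):
  P1: blocked at fork node T ∈ conditioning set.
{T} satisfies the backdoor criterion.

Yes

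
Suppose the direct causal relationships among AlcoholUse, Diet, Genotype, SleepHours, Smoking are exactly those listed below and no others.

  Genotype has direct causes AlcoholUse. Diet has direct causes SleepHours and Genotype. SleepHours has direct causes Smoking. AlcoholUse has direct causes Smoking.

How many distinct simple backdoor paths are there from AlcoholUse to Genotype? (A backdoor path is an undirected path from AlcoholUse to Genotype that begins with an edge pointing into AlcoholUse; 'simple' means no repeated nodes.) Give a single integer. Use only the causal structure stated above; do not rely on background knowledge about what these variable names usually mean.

1

A backdoor path from AlcoholUse to Genotype is any simple undirected path whose first edge points into AlcoholUse (i.e. leaves AlcoholUse via a parent).
Parents of AlcoholUse: {Smoking}.
Enumerating:
  P1: AlcoholUse <- Smoking -> SleepHours -> Diet <- Genotype
That exhausts the simple backdoor paths. Count: 1.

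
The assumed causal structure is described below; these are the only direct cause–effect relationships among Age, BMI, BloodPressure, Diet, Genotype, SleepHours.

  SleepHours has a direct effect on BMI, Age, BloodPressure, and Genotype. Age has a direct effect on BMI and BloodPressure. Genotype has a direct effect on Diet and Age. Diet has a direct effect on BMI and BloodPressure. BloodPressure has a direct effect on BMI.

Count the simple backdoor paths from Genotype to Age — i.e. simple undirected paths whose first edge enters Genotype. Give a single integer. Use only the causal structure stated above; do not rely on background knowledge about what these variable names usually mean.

A backdoor path from Genotype to Age is any simple undirected path whose first edge points into Genotype (i.e. leaves Genotype via a parent).
Parents of Genotype: {SleepHours}.
Enumerating:
  P1: Genotype <- SleepHours -> Age
  P2: Genotype <- SleepHours -> BloodPressure <- Age
  P3: Genotype <- SleepHours -> BloodPressure <- Diet -> BMI <- Age
  P4: Genotype <- SleepHours -> BloodPressure -> BMI <- Age
  P5: Genotype <- SleepHours -> BMI <- Age
  P6: Genotype <- SleepHours -> BMI <- Diet -> BloodPressure <- Age
  P7: Genotype <- SleepHours -> BMI <- BloodPressure <- Age
That exhausts the simple backdoor paths. Count: 7.

7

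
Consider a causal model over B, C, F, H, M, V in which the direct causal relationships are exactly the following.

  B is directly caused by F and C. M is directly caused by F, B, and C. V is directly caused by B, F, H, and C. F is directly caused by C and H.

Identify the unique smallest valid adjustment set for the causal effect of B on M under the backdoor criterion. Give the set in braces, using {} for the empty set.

{C, F}

Variables eligible for adjustment (non-descendants of B, excluding B and M): {C, F, H}.
Backdoor paths from B to M:
  P1: B <- C -> F -> M
  P2: B <- C -> V <- H -> F -> M
  P3: B <- C -> V <- F -> M
  P4: B <- C -> M
  P5: B <- F <- H -> V <- C -> M
  P6: B <- F <- C -> M
  P7: B <- F -> V <- C -> M
  P8: B <- F -> M
The empty set is not sufficient: P1 (B <- C -> F -> M) has no collider blocking it and no conditioned non-collider, so it is open.
Try {C, F}:
  P1: blocked at fork node C ∈ conditioning set.
  P2: blocked at fork node C ∈ conditioning set.
  P3: blocked at fork node C ∈ conditioning set.
  P4: blocked at fork node C ∈ conditioning set.
  P5: blocked at chain node F ∈ conditioning set.
  P6: blocked at chain node F ∈ conditioning set.
  P7: blocked at fork node F ∈ conditioning set.
  P8: blocked at fork node F ∈ conditioning set.
{C, F} contains no descendant of B and blocks every backdoor path.
Every element of {C, F} is needed (dropping C leaves P4 open; dropping F leaves P8 open), so no proper subset is valid.
Among all size-2 subsets of the eligible variables, only {C, F} blocks every backdoor path, so it is the unique smallest valid adjustment set.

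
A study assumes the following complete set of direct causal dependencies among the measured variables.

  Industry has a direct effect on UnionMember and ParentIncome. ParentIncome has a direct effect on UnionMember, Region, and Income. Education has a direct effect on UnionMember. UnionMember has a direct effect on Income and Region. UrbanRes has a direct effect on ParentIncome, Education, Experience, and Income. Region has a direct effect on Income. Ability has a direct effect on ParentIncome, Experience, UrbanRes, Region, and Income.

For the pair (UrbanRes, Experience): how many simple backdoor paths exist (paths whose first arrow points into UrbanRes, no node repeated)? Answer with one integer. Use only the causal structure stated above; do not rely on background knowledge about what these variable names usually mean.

1

A backdoor path from UrbanRes to Experience is any simple undirected path whose first edge points into UrbanRes (i.e. leaves UrbanRes via a parent).
Parents of UrbanRes: {Ability}.
Enumerating:
  P1: UrbanRes <- Ability -> Experience
That exhausts the simple backdoor paths. Count: 1.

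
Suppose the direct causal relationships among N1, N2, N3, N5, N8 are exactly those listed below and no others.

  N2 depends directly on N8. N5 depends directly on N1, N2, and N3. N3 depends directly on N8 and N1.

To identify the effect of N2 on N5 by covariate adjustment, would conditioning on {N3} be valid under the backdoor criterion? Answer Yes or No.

No

Backdoor paths from N2 to N5 (paths whose first edge points into N2):
  P1: N2 <- N8 -> N3 <- N1 -> N5
  P2: N2 <- N8 -> N3 -> N5
Condition 1 (no descendant of N2 in the set): holds — descendants of N2 are {N5}; none are in {N3}.
Condition 2 (every backdoor path blocked by {N3}):
  P1: open — collider(s) N3 are conditioned on (or have a conditioned descendant) and no non-collider on the path is in the set.
  P2: blocked at chain node N3 ∈ conditioning set.
{N3} does not satisfy the backdoor criterion.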